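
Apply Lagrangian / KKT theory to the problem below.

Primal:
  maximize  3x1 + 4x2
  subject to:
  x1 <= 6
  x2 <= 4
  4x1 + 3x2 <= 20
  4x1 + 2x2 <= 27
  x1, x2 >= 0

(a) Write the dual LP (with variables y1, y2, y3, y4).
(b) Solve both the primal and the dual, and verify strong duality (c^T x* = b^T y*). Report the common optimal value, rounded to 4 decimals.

The standard primal-dual pair for 'max c^T x s.t. A x <= b, x >= 0' is:
  Dual:  min b^T y  s.t.  A^T y >= c,  y >= 0.

So the dual LP is:
  minimize  6y1 + 4y2 + 20y3 + 27y4
  subject to:
    y1 + 4y3 + 4y4 >= 3
    y2 + 3y3 + 2y4 >= 4
    y1, y2, y3, y4 >= 0

Solving the primal: x* = (2, 4).
  primal value c^T x* = 22.
Solving the dual: y* = (0, 1.75, 0.75, 0).
  dual value b^T y* = 22.
Strong duality: c^T x* = b^T y*. Confirmed.

22


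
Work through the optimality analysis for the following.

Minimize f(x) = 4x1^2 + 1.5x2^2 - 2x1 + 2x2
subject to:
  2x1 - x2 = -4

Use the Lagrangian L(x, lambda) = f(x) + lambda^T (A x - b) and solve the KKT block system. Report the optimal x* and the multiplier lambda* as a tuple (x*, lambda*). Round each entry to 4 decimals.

Form the Lagrangian:
  L(x, lambda) = (1/2) x^T Q x + c^T x + lambda^T (A x - b)
Stationarity (grad_x L = 0): Q x + c + A^T lambda = 0.
Primal feasibility: A x = b.

This gives the KKT block system:
  [ Q   A^T ] [ x     ]   [-c ]
  [ A    0  ] [ lambda ] = [ b ]

Solving the linear system:
  x*      = (-1.3, 1.4)
  lambda* = (6.2)
  f(x*)   = 15.1

x* = (-1.3, 1.4), lambda* = (6.2)


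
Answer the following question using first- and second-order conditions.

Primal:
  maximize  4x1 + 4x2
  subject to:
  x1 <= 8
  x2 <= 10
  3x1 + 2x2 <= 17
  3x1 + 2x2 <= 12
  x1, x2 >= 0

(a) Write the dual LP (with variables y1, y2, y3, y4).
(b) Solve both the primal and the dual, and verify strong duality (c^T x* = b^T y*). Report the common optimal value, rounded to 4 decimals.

The standard primal-dual pair for 'max c^T x s.t. A x <= b, x >= 0' is:
  Dual:  min b^T y  s.t.  A^T y >= c,  y >= 0.

So the dual LP is:
  minimize  8y1 + 10y2 + 17y3 + 12y4
  subject to:
    y1 + 3y3 + 3y4 >= 4
    y2 + 2y3 + 2y4 >= 4
    y1, y2, y3, y4 >= 0

Solving the primal: x* = (0, 6).
  primal value c^T x* = 24.
Solving the dual: y* = (0, 0, 0, 2).
  dual value b^T y* = 24.
Strong duality: c^T x* = b^T y*. Confirmed.

24


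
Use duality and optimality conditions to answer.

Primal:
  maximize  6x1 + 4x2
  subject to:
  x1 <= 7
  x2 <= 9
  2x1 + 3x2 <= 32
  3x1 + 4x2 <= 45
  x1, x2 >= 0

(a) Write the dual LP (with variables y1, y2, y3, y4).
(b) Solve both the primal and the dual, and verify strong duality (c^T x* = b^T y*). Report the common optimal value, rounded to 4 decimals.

The standard primal-dual pair for 'max c^T x s.t. A x <= b, x >= 0' is:
  Dual:  min b^T y  s.t.  A^T y >= c,  y >= 0.

So the dual LP is:
  minimize  7y1 + 9y2 + 32y3 + 45y4
  subject to:
    y1 + 2y3 + 3y4 >= 6
    y2 + 3y3 + 4y4 >= 4
    y1, y2, y3, y4 >= 0

Solving the primal: x* = (7, 6).
  primal value c^T x* = 66.
Solving the dual: y* = (3, 0, 0, 1).
  dual value b^T y* = 66.
Strong duality: c^T x* = b^T y*. Confirmed.

66


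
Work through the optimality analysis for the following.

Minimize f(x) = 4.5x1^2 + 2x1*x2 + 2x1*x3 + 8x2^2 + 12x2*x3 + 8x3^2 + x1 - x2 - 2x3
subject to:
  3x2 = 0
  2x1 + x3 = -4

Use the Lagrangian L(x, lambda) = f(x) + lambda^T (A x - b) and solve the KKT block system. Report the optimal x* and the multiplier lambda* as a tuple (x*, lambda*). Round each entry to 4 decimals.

Form the Lagrangian:
  L(x, lambda) = (1/2) x^T Q x + c^T x + lambda^T (A x - b)
Stationarity (grad_x L = 0): Q x + c + A^T lambda = 0.
Primal feasibility: A x = b.

This gives the KKT block system:
  [ Q   A^T ] [ x     ]   [-c ]
  [ A    0  ] [ lambda ] = [ b ]

Solving the linear system:
  x*      = (-1.9231, 0, -0.1538)
  lambda* = (2.2308, 8.3077)
  f(x*)   = 15.8077

x* = (-1.9231, 0, -0.1538), lambda* = (2.2308, 8.3077)


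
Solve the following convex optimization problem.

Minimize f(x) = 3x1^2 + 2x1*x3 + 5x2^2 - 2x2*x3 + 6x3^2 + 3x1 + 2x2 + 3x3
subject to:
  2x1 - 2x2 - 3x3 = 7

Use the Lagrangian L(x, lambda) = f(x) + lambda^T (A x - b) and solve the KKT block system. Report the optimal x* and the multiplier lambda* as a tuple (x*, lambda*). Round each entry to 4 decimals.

Form the Lagrangian:
  L(x, lambda) = (1/2) x^T Q x + c^T x + lambda^T (A x - b)
Stationarity (grad_x L = 0): Q x + c + A^T lambda = 0.
Primal feasibility: A x = b.

This gives the KKT block system:
  [ Q   A^T ] [ x     ]   [-c ]
  [ A    0  ] [ lambda ] = [ b ]

Solving the linear system:
  x*      = (0.7624, -0.9574, -1.1868)
  lambda* = (-2.6005)
  f(x*)   = 7.5077

x* = (0.7624, -0.9574, -1.1868), lambda* = (-2.6005)


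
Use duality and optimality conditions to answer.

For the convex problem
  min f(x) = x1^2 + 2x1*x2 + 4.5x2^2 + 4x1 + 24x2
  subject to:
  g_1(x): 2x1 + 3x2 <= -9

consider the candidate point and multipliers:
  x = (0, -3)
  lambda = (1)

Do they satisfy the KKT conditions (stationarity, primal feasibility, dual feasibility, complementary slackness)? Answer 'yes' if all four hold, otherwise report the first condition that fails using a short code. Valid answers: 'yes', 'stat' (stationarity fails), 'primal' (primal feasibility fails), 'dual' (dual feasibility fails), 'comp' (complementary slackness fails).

Gradient of f: grad f(x) = Q x + c = (-2, -3)
Constraint values g_i(x) = a_i^T x - b_i:
  g_1((0, -3)) = 0
Stationarity residual: grad f(x) + sum_i lambda_i a_i = (0, 0)
  -> stationarity OK
Primal feasibility (all g_i <= 0): OK
Dual feasibility (all lambda_i >= 0): OK
Complementary slackness (lambda_i * g_i(x) = 0 for all i): OK

Verdict: yes, KKT holds.

yes


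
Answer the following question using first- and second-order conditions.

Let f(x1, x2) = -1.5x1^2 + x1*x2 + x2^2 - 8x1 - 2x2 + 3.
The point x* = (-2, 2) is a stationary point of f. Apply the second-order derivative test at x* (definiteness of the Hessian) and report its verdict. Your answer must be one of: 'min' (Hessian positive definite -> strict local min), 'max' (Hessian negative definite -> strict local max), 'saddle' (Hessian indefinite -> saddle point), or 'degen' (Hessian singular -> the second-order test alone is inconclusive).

Compute the Hessian H = grad^2 f:
  H = [[-3, 1], [1, 2]]
Verify stationarity: grad f(x*) = H x* + g = (0, 0).
Eigenvalues of H: -3.1926, 2.1926.
Eigenvalues have mixed signs, so H is indefinite -> x* is a saddle point.

saddle


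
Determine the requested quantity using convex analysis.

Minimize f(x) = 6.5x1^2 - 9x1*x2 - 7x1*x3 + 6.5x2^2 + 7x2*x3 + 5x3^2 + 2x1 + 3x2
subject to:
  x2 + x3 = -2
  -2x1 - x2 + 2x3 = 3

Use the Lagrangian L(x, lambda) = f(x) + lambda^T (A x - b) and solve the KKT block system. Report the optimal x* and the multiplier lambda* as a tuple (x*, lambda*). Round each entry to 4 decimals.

Form the Lagrangian:
  L(x, lambda) = (1/2) x^T Q x + c^T x + lambda^T (A x - b)
Stationarity (grad_x L = 0): Q x + c + A^T lambda = 0.
Primal feasibility: A x = b.

This gives the KKT block system:
  [ Q   A^T ] [ x     ]   [-c ]
  [ A    0  ] [ lambda ] = [ b ]

Solving the linear system:
  x*      = (-1.4576, -1.3616, -0.6384)
  lambda* = (5.9379, -0.113)
  f(x*)   = 2.6073

x* = (-1.4576, -1.3616, -0.6384), lambda* = (5.9379, -0.113)


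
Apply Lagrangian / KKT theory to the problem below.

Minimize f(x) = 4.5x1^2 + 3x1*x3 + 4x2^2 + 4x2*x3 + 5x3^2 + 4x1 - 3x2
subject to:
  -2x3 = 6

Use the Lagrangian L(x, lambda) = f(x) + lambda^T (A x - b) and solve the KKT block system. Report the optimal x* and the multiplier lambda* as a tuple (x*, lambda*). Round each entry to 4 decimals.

Form the Lagrangian:
  L(x, lambda) = (1/2) x^T Q x + c^T x + lambda^T (A x - b)
Stationarity (grad_x L = 0): Q x + c + A^T lambda = 0.
Primal feasibility: A x = b.

This gives the KKT block system:
  [ Q   A^T ] [ x     ]   [-c ]
  [ A    0  ] [ lambda ] = [ b ]

Solving the linear system:
  x*      = (0.5556, 1.875, -3)
  lambda* = (-10.4167)
  f(x*)   = 29.5486

x* = (0.5556, 1.875, -3), lambda* = (-10.4167)


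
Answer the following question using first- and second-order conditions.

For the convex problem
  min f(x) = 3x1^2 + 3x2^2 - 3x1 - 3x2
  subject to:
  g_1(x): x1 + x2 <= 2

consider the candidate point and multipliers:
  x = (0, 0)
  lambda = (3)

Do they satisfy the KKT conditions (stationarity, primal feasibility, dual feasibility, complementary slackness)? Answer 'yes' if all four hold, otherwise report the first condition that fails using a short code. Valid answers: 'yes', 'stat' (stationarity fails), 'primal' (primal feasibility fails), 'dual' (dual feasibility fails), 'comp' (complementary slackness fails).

Gradient of f: grad f(x) = Q x + c = (-3, -3)
Constraint values g_i(x) = a_i^T x - b_i:
  g_1((0, 0)) = -2
Stationarity residual: grad f(x) + sum_i lambda_i a_i = (0, 0)
  -> stationarity OK
Primal feasibility (all g_i <= 0): OK
Dual feasibility (all lambda_i >= 0): OK
Complementary slackness (lambda_i * g_i(x) = 0 for all i): FAILS

Verdict: the first failing condition is complementary_slackness -> comp.

comp


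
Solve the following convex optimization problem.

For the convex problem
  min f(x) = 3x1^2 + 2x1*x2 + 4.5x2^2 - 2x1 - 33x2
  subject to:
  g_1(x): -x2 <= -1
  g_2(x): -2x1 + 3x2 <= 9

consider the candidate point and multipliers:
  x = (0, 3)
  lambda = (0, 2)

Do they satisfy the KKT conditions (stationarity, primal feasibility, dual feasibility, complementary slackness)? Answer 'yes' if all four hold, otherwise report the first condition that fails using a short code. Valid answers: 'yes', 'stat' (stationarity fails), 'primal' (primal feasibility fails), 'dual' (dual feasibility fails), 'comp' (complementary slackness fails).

Gradient of f: grad f(x) = Q x + c = (4, -6)
Constraint values g_i(x) = a_i^T x - b_i:
  g_1((0, 3)) = -2
  g_2((0, 3)) = 0
Stationarity residual: grad f(x) + sum_i lambda_i a_i = (0, 0)
  -> stationarity OK
Primal feasibility (all g_i <= 0): OK
Dual feasibility (all lambda_i >= 0): OK
Complementary slackness (lambda_i * g_i(x) = 0 for all i): OK

Verdict: yes, KKT holds.

yes


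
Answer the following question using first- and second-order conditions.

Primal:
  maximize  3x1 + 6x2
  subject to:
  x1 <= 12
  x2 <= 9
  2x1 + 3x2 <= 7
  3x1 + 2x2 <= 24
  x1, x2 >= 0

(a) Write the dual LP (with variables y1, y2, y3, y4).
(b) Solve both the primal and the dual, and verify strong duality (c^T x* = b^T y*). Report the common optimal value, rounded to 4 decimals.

The standard primal-dual pair for 'max c^T x s.t. A x <= b, x >= 0' is:
  Dual:  min b^T y  s.t.  A^T y >= c,  y >= 0.

So the dual LP is:
  minimize  12y1 + 9y2 + 7y3 + 24y4
  subject to:
    y1 + 2y3 + 3y4 >= 3
    y2 + 3y3 + 2y4 >= 6
    y1, y2, y3, y4 >= 0

Solving the primal: x* = (0, 2.3333).
  primal value c^T x* = 14.
Solving the dual: y* = (0, 0, 2, 0).
  dual value b^T y* = 14.
Strong duality: c^T x* = b^T y*. Confirmed.

14


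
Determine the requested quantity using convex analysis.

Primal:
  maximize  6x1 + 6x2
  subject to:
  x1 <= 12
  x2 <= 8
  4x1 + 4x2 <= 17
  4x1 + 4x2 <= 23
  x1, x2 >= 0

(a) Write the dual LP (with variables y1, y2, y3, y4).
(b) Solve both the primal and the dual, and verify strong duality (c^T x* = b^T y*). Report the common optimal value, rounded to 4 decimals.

The standard primal-dual pair for 'max c^T x s.t. A x <= b, x >= 0' is:
  Dual:  min b^T y  s.t.  A^T y >= c,  y >= 0.

So the dual LP is:
  minimize  12y1 + 8y2 + 17y3 + 23y4
  subject to:
    y1 + 4y3 + 4y4 >= 6
    y2 + 4y3 + 4y4 >= 6
    y1, y2, y3, y4 >= 0

Solving the primal: x* = (4.25, 0).
  primal value c^T x* = 25.5.
Solving the dual: y* = (0, 0, 1.5, 0).
  dual value b^T y* = 25.5.
Strong duality: c^T x* = b^T y*. Confirmed.

25.5


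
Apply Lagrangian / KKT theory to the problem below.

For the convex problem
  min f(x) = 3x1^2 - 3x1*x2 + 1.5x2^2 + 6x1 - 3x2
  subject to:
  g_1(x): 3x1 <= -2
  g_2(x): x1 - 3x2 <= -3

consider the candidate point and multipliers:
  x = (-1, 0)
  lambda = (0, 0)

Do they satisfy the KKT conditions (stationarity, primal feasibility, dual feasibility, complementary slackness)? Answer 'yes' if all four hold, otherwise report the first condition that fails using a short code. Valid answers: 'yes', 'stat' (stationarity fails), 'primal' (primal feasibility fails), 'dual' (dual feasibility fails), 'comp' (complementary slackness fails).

Gradient of f: grad f(x) = Q x + c = (0, 0)
Constraint values g_i(x) = a_i^T x - b_i:
  g_1((-1, 0)) = -1
  g_2((-1, 0)) = 2
Stationarity residual: grad f(x) + sum_i lambda_i a_i = (0, 0)
  -> stationarity OK
Primal feasibility (all g_i <= 0): FAILS
Dual feasibility (all lambda_i >= 0): OK
Complementary slackness (lambda_i * g_i(x) = 0 for all i): OK

Verdict: the first failing condition is primal_feasibility -> primal.

primal


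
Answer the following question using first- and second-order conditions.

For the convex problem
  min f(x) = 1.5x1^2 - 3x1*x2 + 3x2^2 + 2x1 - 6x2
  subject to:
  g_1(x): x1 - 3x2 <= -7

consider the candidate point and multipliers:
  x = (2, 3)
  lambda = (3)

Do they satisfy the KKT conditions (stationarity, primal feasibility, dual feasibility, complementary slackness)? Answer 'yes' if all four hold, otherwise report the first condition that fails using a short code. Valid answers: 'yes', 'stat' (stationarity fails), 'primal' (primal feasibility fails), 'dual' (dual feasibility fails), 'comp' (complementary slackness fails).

Gradient of f: grad f(x) = Q x + c = (-1, 6)
Constraint values g_i(x) = a_i^T x - b_i:
  g_1((2, 3)) = 0
Stationarity residual: grad f(x) + sum_i lambda_i a_i = (2, -3)
  -> stationarity FAILS
Primal feasibility (all g_i <= 0): OK
Dual feasibility (all lambda_i >= 0): OK
Complementary slackness (lambda_i * g_i(x) = 0 for all i): OK

Verdict: the first failing condition is stationarity -> stat.

stat


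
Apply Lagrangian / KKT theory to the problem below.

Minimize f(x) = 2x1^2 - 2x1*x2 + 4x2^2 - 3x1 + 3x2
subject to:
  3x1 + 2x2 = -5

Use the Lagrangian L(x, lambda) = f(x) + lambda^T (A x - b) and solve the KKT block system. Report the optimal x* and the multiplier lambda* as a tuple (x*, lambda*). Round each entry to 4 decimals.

Form the Lagrangian:
  L(x, lambda) = (1/2) x^T Q x + c^T x + lambda^T (A x - b)
Stationarity (grad_x L = 0): Q x + c + A^T lambda = 0.
Primal feasibility: A x = b.

This gives the KKT block system:
  [ Q   A^T ] [ x     ]   [-c ]
  [ A    0  ] [ lambda ] = [ b ]

Solving the linear system:
  x*      = (-0.9821, -1.0268)
  lambda* = (1.625)
  f(x*)   = 3.9955

x* = (-0.9821, -1.0268), lambda* = (1.625)


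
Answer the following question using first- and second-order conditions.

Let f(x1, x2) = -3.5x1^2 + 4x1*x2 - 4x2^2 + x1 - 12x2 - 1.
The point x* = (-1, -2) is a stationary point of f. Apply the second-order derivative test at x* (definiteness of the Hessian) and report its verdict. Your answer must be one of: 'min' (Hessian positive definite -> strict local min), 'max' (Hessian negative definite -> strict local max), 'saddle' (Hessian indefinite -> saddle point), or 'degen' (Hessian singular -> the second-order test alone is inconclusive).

Compute the Hessian H = grad^2 f:
  H = [[-7, 4], [4, -8]]
Verify stationarity: grad f(x*) = H x* + g = (0, 0).
Eigenvalues of H: -11.5311, -3.4689.
Both eigenvalues < 0, so H is negative definite -> x* is a strict local max.

max


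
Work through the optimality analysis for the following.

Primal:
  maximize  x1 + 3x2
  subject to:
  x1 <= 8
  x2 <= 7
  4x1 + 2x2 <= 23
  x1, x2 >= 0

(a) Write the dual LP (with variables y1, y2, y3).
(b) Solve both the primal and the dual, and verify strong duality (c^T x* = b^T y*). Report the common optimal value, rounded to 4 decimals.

The standard primal-dual pair for 'max c^T x s.t. A x <= b, x >= 0' is:
  Dual:  min b^T y  s.t.  A^T y >= c,  y >= 0.

So the dual LP is:
  minimize  8y1 + 7y2 + 23y3
  subject to:
    y1 + 4y3 >= 1
    y2 + 2y3 >= 3
    y1, y2, y3 >= 0

Solving the primal: x* = (2.25, 7).
  primal value c^T x* = 23.25.
Solving the dual: y* = (0, 2.5, 0.25).
  dual value b^T y* = 23.25.
Strong duality: c^T x* = b^T y*. Confirmed.

23.25


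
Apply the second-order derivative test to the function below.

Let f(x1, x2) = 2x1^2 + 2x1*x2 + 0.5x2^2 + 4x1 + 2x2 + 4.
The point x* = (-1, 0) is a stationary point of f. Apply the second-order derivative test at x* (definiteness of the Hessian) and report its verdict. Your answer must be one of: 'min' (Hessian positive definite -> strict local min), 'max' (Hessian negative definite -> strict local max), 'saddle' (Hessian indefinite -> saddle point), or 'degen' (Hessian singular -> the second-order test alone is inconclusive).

Compute the Hessian H = grad^2 f:
  H = [[4, 2], [2, 1]]
Verify stationarity: grad f(x*) = H x* + g = (0, 0).
Eigenvalues of H: 0, 5.
H has a zero eigenvalue (singular; positive semidefinite but not definite), so H is neither positive definite, negative definite, nor indefinite. The second-order test alone is inconclusive -> degen.
(Indeed, f is constant along the null direction of H through x*, so x* is not a strict local extremum.)

degen


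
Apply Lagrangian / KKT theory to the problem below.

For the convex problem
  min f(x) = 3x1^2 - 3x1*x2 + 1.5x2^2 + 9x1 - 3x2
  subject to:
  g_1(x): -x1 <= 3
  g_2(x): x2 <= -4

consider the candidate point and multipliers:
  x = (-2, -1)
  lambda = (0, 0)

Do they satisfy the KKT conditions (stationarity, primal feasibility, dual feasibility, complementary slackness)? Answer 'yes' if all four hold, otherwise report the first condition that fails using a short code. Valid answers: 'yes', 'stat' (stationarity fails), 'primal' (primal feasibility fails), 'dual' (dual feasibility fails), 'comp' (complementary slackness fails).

Gradient of f: grad f(x) = Q x + c = (0, 0)
Constraint values g_i(x) = a_i^T x - b_i:
  g_1((-2, -1)) = -1
  g_2((-2, -1)) = 3
Stationarity residual: grad f(x) + sum_i lambda_i a_i = (0, 0)
  -> stationarity OK
Primal feasibility (all g_i <= 0): FAILS
Dual feasibility (all lambda_i >= 0): OK
Complementary slackness (lambda_i * g_i(x) = 0 for all i): OK

Verdict: the first failing condition is primal_feasibility -> primal.

primal


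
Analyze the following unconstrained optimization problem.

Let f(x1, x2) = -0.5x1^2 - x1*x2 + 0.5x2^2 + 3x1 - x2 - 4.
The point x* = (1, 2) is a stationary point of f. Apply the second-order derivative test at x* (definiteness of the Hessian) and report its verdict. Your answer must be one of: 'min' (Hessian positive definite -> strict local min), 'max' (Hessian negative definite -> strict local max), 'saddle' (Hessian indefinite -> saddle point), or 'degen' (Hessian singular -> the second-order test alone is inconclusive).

Compute the Hessian H = grad^2 f:
  H = [[-1, -1], [-1, 1]]
Verify stationarity: grad f(x*) = H x* + g = (0, 0).
Eigenvalues of H: -1.4142, 1.4142.
Eigenvalues have mixed signs, so H is indefinite -> x* is a saddle point.

saddle


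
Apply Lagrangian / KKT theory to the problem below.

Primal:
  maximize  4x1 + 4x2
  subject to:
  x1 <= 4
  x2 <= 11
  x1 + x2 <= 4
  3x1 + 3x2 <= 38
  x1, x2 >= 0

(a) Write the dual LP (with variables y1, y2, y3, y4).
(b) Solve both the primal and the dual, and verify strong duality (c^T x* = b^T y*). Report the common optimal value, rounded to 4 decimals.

The standard primal-dual pair for 'max c^T x s.t. A x <= b, x >= 0' is:
  Dual:  min b^T y  s.t.  A^T y >= c,  y >= 0.

So the dual LP is:
  minimize  4y1 + 11y2 + 4y3 + 38y4
  subject to:
    y1 + y3 + 3y4 >= 4
    y2 + y3 + 3y4 >= 4
    y1, y2, y3, y4 >= 0

Solving the primal: x* = (0, 4).
  primal value c^T x* = 16.
Solving the dual: y* = (0, 0, 4, 0).
  dual value b^T y* = 16.
Strong duality: c^T x* = b^T y*. Confirmed.

16


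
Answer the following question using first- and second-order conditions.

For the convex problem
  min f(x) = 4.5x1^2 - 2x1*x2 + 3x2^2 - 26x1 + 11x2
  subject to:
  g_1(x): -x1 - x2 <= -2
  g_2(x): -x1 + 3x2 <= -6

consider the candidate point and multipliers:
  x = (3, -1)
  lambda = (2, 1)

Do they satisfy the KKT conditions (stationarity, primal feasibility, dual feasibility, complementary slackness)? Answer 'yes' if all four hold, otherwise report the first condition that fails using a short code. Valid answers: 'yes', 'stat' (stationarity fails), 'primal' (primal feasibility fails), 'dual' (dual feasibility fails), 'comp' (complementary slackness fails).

Gradient of f: grad f(x) = Q x + c = (3, -1)
Constraint values g_i(x) = a_i^T x - b_i:
  g_1((3, -1)) = 0
  g_2((3, -1)) = 0
Stationarity residual: grad f(x) + sum_i lambda_i a_i = (0, 0)
  -> stationarity OK
Primal feasibility (all g_i <= 0): OK
Dual feasibility (all lambda_i >= 0): OK
Complementary slackness (lambda_i * g_i(x) = 0 for all i): OK

Verdict: yes, KKT holds.

yes


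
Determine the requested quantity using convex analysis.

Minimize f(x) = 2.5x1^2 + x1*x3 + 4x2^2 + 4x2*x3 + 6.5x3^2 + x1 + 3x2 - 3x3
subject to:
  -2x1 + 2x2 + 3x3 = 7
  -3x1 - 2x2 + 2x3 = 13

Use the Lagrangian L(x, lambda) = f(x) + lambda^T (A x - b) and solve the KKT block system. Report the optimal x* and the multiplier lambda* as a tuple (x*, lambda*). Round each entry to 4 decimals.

Form the Lagrangian:
  L(x, lambda) = (1/2) x^T Q x + c^T x + lambda^T (A x - b)
Stationarity (grad_x L = 0): Q x + c + A^T lambda = 0.
Primal feasibility: A x = b.

This gives the KKT block system:
  [ Q   A^T ] [ x     ]   [-c ]
  [ A    0  ] [ lambda ] = [ b ]

Solving the linear system:
  x*      = (-2.4722, -1.2639, 1.5278)
  lambda* = (-1.6667, -2.1667)
  f(x*)   = 14.4931

x* = (-2.4722, -1.2639, 1.5278), lambda* = (-1.6667, -2.1667)


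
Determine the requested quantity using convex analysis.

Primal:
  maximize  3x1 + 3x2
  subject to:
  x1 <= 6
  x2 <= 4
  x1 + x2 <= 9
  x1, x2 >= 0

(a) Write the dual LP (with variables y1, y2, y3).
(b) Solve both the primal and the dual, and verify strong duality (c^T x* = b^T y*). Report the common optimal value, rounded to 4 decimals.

The standard primal-dual pair for 'max c^T x s.t. A x <= b, x >= 0' is:
  Dual:  min b^T y  s.t.  A^T y >= c,  y >= 0.

So the dual LP is:
  minimize  6y1 + 4y2 + 9y3
  subject to:
    y1 + y3 >= 3
    y2 + y3 >= 3
    y1, y2, y3 >= 0

Solving the primal: x* = (5, 4).
  primal value c^T x* = 27.
Solving the dual: y* = (0, 0, 3).
  dual value b^T y* = 27.
Strong duality: c^T x* = b^T y*. Confirmed.

27


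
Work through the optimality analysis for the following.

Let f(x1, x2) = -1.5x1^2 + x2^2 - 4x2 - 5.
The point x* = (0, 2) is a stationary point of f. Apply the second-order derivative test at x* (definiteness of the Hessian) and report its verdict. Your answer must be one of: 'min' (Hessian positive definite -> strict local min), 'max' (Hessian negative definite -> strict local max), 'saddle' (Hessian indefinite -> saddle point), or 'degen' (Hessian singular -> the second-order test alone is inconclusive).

Compute the Hessian H = grad^2 f:
  H = [[-3, 0], [0, 2]]
Verify stationarity: grad f(x*) = H x* + g = (0, 0).
Eigenvalues of H: -3, 2.
Eigenvalues have mixed signs, so H is indefinite -> x* is a saddle point.

saddle


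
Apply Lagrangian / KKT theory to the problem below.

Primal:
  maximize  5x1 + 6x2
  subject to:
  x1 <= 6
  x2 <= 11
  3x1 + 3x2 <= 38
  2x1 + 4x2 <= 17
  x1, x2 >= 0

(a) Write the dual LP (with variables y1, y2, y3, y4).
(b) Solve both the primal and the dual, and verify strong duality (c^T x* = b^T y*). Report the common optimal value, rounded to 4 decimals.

The standard primal-dual pair for 'max c^T x s.t. A x <= b, x >= 0' is:
  Dual:  min b^T y  s.t.  A^T y >= c,  y >= 0.

So the dual LP is:
  minimize  6y1 + 11y2 + 38y3 + 17y4
  subject to:
    y1 + 3y3 + 2y4 >= 5
    y2 + 3y3 + 4y4 >= 6
    y1, y2, y3, y4 >= 0

Solving the primal: x* = (6, 1.25).
  primal value c^T x* = 37.5.
Solving the dual: y* = (2, 0, 0, 1.5).
  dual value b^T y* = 37.5.
Strong duality: c^T x* = b^T y*. Confirmed.

37.5


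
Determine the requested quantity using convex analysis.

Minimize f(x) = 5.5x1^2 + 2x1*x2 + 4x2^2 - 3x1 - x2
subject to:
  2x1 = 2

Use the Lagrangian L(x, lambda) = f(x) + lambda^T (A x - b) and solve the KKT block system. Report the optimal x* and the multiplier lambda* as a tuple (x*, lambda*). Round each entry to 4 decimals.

Form the Lagrangian:
  L(x, lambda) = (1/2) x^T Q x + c^T x + lambda^T (A x - b)
Stationarity (grad_x L = 0): Q x + c + A^T lambda = 0.
Primal feasibility: A x = b.

This gives the KKT block system:
  [ Q   A^T ] [ x     ]   [-c ]
  [ A    0  ] [ lambda ] = [ b ]

Solving the linear system:
  x*      = (1, -0.125)
  lambda* = (-3.875)
  f(x*)   = 2.4375

x* = (1, -0.125), lambda* = (-3.875)


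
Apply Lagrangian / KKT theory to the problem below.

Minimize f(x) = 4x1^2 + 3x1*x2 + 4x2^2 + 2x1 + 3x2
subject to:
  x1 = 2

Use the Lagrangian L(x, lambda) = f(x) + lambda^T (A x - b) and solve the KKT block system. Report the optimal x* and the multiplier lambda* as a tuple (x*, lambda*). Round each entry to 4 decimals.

Form the Lagrangian:
  L(x, lambda) = (1/2) x^T Q x + c^T x + lambda^T (A x - b)
Stationarity (grad_x L = 0): Q x + c + A^T lambda = 0.
Primal feasibility: A x = b.

This gives the KKT block system:
  [ Q   A^T ] [ x     ]   [-c ]
  [ A    0  ] [ lambda ] = [ b ]

Solving the linear system:
  x*      = (2, -1.125)
  lambda* = (-14.625)
  f(x*)   = 14.9375

x* = (2, -1.125), lambda* = (-14.625)


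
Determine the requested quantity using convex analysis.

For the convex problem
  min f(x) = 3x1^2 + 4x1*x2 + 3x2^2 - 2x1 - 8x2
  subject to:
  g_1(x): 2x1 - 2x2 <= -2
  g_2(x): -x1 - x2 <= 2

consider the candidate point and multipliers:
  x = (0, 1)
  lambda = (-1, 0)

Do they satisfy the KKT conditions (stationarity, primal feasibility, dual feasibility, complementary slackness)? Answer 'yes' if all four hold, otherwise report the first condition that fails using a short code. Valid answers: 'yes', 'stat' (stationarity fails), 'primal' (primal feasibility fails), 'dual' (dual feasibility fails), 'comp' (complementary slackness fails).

Gradient of f: grad f(x) = Q x + c = (2, -2)
Constraint values g_i(x) = a_i^T x - b_i:
  g_1((0, 1)) = 0
  g_2((0, 1)) = -3
Stationarity residual: grad f(x) + sum_i lambda_i a_i = (0, 0)
  -> stationarity OK
Primal feasibility (all g_i <= 0): OK
Dual feasibility (all lambda_i >= 0): FAILS
Complementary slackness (lambda_i * g_i(x) = 0 for all i): OK

Verdict: the first failing condition is dual_feasibility -> dual.

dual


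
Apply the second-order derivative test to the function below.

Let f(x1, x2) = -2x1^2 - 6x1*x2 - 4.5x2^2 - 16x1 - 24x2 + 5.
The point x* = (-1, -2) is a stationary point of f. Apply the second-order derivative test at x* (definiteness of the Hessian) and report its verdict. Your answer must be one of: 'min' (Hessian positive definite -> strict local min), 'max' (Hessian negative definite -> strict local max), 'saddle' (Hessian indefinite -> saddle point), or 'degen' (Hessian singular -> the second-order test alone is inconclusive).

Compute the Hessian H = grad^2 f:
  H = [[-4, -6], [-6, -9]]
Verify stationarity: grad f(x*) = H x* + g = (0, 0).
Eigenvalues of H: -13, 0.
H has a zero eigenvalue (singular; negative semidefinite but not definite), so H is neither positive definite, negative definite, nor indefinite. The second-order test alone is inconclusive -> degen.
(Indeed, f is constant along the null direction of H through x*, so x* is not a strict local extremum.)

degen


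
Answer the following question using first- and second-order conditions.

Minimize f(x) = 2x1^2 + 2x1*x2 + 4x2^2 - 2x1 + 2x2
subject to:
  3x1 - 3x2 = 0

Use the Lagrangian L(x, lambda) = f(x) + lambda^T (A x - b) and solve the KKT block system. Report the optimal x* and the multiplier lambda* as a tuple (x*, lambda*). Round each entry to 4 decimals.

Form the Lagrangian:
  L(x, lambda) = (1/2) x^T Q x + c^T x + lambda^T (A x - b)
Stationarity (grad_x L = 0): Q x + c + A^T lambda = 0.
Primal feasibility: A x = b.

This gives the KKT block system:
  [ Q   A^T ] [ x     ]   [-c ]
  [ A    0  ] [ lambda ] = [ b ]

Solving the linear system:
  x*      = (0, 0)
  lambda* = (0.6667)
  f(x*)   = 0

x* = (0, 0), lambda* = (0.6667)


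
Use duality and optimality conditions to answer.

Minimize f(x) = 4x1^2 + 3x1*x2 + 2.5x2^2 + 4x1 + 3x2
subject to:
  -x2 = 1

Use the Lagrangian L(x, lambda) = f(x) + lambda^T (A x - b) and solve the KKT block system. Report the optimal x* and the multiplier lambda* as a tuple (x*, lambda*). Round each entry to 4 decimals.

Form the Lagrangian:
  L(x, lambda) = (1/2) x^T Q x + c^T x + lambda^T (A x - b)
Stationarity (grad_x L = 0): Q x + c + A^T lambda = 0.
Primal feasibility: A x = b.

This gives the KKT block system:
  [ Q   A^T ] [ x     ]   [-c ]
  [ A    0  ] [ lambda ] = [ b ]

Solving the linear system:
  x*      = (-0.125, -1)
  lambda* = (-2.375)
  f(x*)   = -0.5625

x* = (-0.125, -1), lambda* = (-2.375)


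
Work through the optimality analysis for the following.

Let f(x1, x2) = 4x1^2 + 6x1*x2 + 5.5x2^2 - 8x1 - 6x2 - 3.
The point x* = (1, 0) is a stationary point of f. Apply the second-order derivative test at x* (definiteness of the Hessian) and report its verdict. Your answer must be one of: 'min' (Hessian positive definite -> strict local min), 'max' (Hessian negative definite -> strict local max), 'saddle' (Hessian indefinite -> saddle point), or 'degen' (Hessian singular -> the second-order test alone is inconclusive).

Compute the Hessian H = grad^2 f:
  H = [[8, 6], [6, 11]]
Verify stationarity: grad f(x*) = H x* + g = (0, 0).
Eigenvalues of H: 3.3153, 15.6847.
Both eigenvalues > 0, so H is positive definite -> x* is a strict local min.

min


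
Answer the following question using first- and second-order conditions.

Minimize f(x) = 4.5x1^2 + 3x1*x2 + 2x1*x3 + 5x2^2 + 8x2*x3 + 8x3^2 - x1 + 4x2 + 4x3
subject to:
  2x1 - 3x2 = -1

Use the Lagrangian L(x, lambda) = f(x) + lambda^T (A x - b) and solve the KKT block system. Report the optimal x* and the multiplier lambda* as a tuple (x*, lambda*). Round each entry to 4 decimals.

Form the Lagrangian:
  L(x, lambda) = (1/2) x^T Q x + c^T x + lambda^T (A x - b)
Stationarity (grad_x L = 0): Q x + c + A^T lambda = 0.
Primal feasibility: A x = b.

This gives the KKT block system:
  [ Q   A^T ] [ x     ]   [-c ]
  [ A    0  ] [ lambda ] = [ b ]

Solving the linear system:
  x*      = (-0.1302, 0.2465, -0.357)
  lambda* = (1.073)
  f(x*)   = 0.3807

x* = (-0.1302, 0.2465, -0.357), lambda* = (1.073)


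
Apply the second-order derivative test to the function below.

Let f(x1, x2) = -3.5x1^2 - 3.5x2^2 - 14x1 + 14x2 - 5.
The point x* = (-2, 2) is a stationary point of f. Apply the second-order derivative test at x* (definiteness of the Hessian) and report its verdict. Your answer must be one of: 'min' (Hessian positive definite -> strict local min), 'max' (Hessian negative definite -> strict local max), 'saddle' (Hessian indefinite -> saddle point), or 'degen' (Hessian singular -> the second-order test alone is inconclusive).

Compute the Hessian H = grad^2 f:
  H = [[-7, 0], [0, -7]]
Verify stationarity: grad f(x*) = H x* + g = (0, 0).
Eigenvalues of H: -7, -7.
Both eigenvalues < 0, so H is negative definite -> x* is a strict local max.

max


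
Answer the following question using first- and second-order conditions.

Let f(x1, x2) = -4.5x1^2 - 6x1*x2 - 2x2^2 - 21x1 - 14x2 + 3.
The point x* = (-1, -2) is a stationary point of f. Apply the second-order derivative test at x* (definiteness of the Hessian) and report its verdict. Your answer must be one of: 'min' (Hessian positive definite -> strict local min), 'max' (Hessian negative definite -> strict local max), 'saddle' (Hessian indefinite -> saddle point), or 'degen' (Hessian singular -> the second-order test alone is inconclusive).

Compute the Hessian H = grad^2 f:
  H = [[-9, -6], [-6, -4]]
Verify stationarity: grad f(x*) = H x* + g = (0, 0).
Eigenvalues of H: -13, 0.
H has a zero eigenvalue (singular; negative semidefinite but not definite), so H is neither positive definite, negative definite, nor indefinite. The second-order test alone is inconclusive -> degen.
(Indeed, f is constant along the null direction of H through x*, so x* is not a strict local extremum.)

degen


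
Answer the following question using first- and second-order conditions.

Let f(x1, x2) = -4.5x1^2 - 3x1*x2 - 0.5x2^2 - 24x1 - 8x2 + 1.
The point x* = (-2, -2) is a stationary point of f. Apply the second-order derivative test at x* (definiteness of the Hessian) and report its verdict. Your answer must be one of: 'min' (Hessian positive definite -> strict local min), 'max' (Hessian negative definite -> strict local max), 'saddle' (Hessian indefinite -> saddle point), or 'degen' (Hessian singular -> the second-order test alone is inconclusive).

Compute the Hessian H = grad^2 f:
  H = [[-9, -3], [-3, -1]]
Verify stationarity: grad f(x*) = H x* + g = (0, 0).
Eigenvalues of H: -10, 0.
H has a zero eigenvalue (singular; negative semidefinite but not definite), so H is neither positive definite, negative definite, nor indefinite. The second-order test alone is inconclusive -> degen.
(Indeed, f is constant along the null direction of H through x*, so x* is not a strict local extremum.)

degen


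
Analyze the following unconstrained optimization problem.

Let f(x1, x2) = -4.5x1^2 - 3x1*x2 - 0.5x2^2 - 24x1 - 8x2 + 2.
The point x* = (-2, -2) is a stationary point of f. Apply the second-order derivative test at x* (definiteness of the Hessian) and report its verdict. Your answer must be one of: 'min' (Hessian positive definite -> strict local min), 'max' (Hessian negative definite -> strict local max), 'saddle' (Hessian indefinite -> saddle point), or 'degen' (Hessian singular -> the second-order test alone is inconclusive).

Compute the Hessian H = grad^2 f:
  H = [[-9, -3], [-3, -1]]
Verify stationarity: grad f(x*) = H x* + g = (0, 0).
Eigenvalues of H: -10, 0.
H has a zero eigenvalue (singular; negative semidefinite but not definite), so H is neither positive definite, negative definite, nor indefinite. The second-order test alone is inconclusive -> degen.
(Indeed, f is constant along the null direction of H through x*, so x* is not a strict local extremum.)

degen


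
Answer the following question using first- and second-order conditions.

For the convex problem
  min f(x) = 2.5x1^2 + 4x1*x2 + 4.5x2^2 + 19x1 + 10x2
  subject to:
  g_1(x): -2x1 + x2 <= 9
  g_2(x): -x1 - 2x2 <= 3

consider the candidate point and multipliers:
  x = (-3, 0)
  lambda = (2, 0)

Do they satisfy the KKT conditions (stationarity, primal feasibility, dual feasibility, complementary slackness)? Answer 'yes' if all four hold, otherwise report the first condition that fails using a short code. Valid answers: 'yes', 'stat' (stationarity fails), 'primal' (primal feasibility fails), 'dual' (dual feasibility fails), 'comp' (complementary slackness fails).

Gradient of f: grad f(x) = Q x + c = (4, -2)
Constraint values g_i(x) = a_i^T x - b_i:
  g_1((-3, 0)) = -3
  g_2((-3, 0)) = 0
Stationarity residual: grad f(x) + sum_i lambda_i a_i = (0, 0)
  -> stationarity OK
Primal feasibility (all g_i <= 0): OK
Dual feasibility (all lambda_i >= 0): OK
Complementary slackness (lambda_i * g_i(x) = 0 for all i): FAILS

Verdict: the first failing condition is complementary_slackness -> comp.

comp


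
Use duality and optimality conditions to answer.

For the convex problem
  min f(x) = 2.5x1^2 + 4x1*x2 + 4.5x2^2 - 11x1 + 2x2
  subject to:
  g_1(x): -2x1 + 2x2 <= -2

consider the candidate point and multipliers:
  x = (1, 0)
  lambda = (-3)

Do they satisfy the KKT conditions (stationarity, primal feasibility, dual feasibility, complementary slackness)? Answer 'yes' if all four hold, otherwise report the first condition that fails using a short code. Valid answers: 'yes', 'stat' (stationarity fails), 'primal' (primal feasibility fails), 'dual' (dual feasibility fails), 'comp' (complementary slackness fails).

Gradient of f: grad f(x) = Q x + c = (-6, 6)
Constraint values g_i(x) = a_i^T x - b_i:
  g_1((1, 0)) = 0
Stationarity residual: grad f(x) + sum_i lambda_i a_i = (0, 0)
  -> stationarity OK
Primal feasibility (all g_i <= 0): OK
Dual feasibility (all lambda_i >= 0): FAILS
Complementary slackness (lambda_i * g_i(x) = 0 for all i): OK

Verdict: the first failing condition is dual_feasibility -> dual.

dual


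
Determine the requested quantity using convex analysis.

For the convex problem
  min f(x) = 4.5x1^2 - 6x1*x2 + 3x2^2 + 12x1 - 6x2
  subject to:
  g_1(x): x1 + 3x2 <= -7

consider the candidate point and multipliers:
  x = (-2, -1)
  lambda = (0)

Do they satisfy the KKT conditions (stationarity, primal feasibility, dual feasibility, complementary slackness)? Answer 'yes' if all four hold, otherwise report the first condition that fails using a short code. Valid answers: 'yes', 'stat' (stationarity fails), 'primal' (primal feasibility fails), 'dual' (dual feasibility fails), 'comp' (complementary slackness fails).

Gradient of f: grad f(x) = Q x + c = (0, 0)
Constraint values g_i(x) = a_i^T x - b_i:
  g_1((-2, -1)) = 2
Stationarity residual: grad f(x) + sum_i lambda_i a_i = (0, 0)
  -> stationarity OK
Primal feasibility (all g_i <= 0): FAILS
Dual feasibility (all lambda_i >= 0): OK
Complementary slackness (lambda_i * g_i(x) = 0 for all i): OK

Verdict: the first failing condition is primal_feasibility -> primal.

primal


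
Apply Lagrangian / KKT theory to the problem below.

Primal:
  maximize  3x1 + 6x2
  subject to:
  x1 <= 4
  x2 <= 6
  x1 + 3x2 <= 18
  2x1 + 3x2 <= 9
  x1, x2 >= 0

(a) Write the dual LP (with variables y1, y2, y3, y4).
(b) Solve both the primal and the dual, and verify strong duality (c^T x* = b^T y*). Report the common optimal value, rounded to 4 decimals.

The standard primal-dual pair for 'max c^T x s.t. A x <= b, x >= 0' is:
  Dual:  min b^T y  s.t.  A^T y >= c,  y >= 0.

So the dual LP is:
  minimize  4y1 + 6y2 + 18y3 + 9y4
  subject to:
    y1 + y3 + 2y4 >= 3
    y2 + 3y3 + 3y4 >= 6
    y1, y2, y3, y4 >= 0

Solving the primal: x* = (0, 3).
  primal value c^T x* = 18.
Solving the dual: y* = (0, 0, 0, 2).
  dual value b^T y* = 18.
Strong duality: c^T x* = b^T y*. Confirmed.

18


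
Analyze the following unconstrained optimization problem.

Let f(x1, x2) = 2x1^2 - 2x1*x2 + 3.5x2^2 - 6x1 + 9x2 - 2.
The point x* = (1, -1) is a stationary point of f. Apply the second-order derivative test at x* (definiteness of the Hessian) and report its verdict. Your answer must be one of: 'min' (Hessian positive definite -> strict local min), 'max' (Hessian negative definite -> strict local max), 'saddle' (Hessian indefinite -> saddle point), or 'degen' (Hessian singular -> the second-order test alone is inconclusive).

Compute the Hessian H = grad^2 f:
  H = [[4, -2], [-2, 7]]
Verify stationarity: grad f(x*) = H x* + g = (0, 0).
Eigenvalues of H: 3, 8.
Both eigenvalues > 0, so H is positive definite -> x* is a strict local min.

min


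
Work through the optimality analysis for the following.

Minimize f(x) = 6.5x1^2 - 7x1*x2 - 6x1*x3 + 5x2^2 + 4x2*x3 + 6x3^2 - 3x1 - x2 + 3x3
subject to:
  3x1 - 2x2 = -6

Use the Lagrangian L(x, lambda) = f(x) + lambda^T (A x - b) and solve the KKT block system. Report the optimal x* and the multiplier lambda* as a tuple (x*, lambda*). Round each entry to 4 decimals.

Form the Lagrangian:
  L(x, lambda) = (1/2) x^T Q x + c^T x + lambda^T (A x - b)
Stationarity (grad_x L = 0): Q x + c + A^T lambda = 0.
Primal feasibility: A x = b.

This gives the KKT block system:
  [ Q   A^T ] [ x     ]   [-c ]
  [ A    0  ] [ lambda ] = [ b ]

Solving the linear system:
  x*      = (-1.3448, 0.9828, -1.25)
  lambda* = (6.6207)
  f(x*)   = 19.5129

x* = (-1.3448, 0.9828, -1.25), lambda* = (6.6207)


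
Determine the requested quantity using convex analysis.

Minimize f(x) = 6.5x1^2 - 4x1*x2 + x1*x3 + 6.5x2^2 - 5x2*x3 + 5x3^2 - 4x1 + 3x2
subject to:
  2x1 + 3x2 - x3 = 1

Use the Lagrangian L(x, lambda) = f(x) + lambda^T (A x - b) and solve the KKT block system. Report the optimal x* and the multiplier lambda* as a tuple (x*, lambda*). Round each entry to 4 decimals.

Form the Lagrangian:
  L(x, lambda) = (1/2) x^T Q x + c^T x + lambda^T (A x - b)
Stationarity (grad_x L = 0): Q x + c + A^T lambda = 0.
Primal feasibility: A x = b.

This gives the KKT block system:
  [ Q   A^T ] [ x     ]   [-c ]
  [ A    0  ] [ lambda ] = [ b ]

Solving the linear system:
  x*      = (0.4244, 0.0165, -0.1017)
  lambda* = (-0.675)
  f(x*)   = -0.4866

x* = (0.4244, 0.0165, -0.1017), lambda* = (-0.675)
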